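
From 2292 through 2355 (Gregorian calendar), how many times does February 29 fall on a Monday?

3

Leap years in 2292–2355: 15 of them.
Feb 29 weekday advances by 5 (mod 7) from one leap year to the next four years later (or differs when a century non-leap intervenes).
Leap-day weekdays: 2292:Mon✓ 2296:Sat 2304:Mon✓ 2308:Sat 2312:Thu 2316:Tue 2320:Sun 2324:Fri 2328:Wed 2332:Mon✓ 2336:Sat 2340:Thu 2344:Tue 2348:Sun 2352:Fri
Monday: 2292, 2304, 2332 → 3.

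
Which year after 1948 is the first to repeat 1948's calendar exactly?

Two years share a calendar iff Jan 1 falls on the same weekday and both are leap or both are common. 1948: Jan 1 is Thursday, leap year.
1949: Jan 1 Saturday, common
1950: Jan 1 Sunday, common
1951: Jan 1 Monday, common
1952: Jan 1 Tuesday, leap
1953: Jan 1 Thursday, common
1954: Jan 1 Friday, common
1955: Jan 1 Saturday, common
1956: Jan 1 Sunday, leap
1957: Jan 1 Tuesday, common
1958: Jan 1 Wednesday, common
1959: Jan 1 Thursday, common
1960: Jan 1 Friday, leap
1961: Jan 1 Sunday, common
1962: Jan 1 Monday, common
1963: Jan 1 Tuesday, common
1964: Jan 1 Wednesday, leap
1965: Jan 1 Friday, common
1966: Jan 1 Saturday, common
1967: Jan 1 Sunday, common
1968: Jan 1 Monday, leap
1969: Jan 1 Wednesday, common
1970: Jan 1 Thursday, common
1971: Jan 1 Friday, common
1972: Jan 1 Saturday, leap
1973: Jan 1 Monday, common
1974: Jan 1 Tuesday, common
1975: Jan 1 Wednesday, common
1976: Jan 1 Thursday, leap
1976 matches on both conditions.

1976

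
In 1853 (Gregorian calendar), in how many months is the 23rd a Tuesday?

1

Check the 23rd of each month of 1853: Jan 23: Sun, Feb 23: Wed, Mar 23: Wed, Apr 23: Sat, May 23: Mon, Jun 23: Thu, Jul 23: Sat, Aug 23: Tue, Sep 23: Fri, Oct 23: Sun, Nov 23: Wed, Dec 23: Fri.
Tuesday occurs in August — 1 month.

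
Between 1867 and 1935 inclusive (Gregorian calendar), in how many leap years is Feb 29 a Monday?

Leap years in 1867–1935: 16 of them.
Feb 29 weekday advances by 5 (mod 7) from one leap year to the next four years later (or differs when a century non-leap intervenes).
Leap-day weekdays: 1868:Sat 1872:Thu 1876:Tue 1880:Sun 1884:Fri 1888:Wed 1892:Mon✓ 1896:Sat 1904:Mon✓ 1908:Sat 1912:Thu 1916:Tue 1920:Sun 1924:Fri 1928:Wed 1932:Mon✓
Monday: 1892, 1904, 1932 → 3.

3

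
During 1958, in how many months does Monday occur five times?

A month of length L has five Mondays iff its first Monday is on day ≤ L−28 (so day 1–3 in a 31-day month, 1–2 in a 30-day month, day 1 in a leap February).
Checking each month of 1958: Jan starts Wed (31d); Feb starts Sat (28d); Mar starts Sat (31d) ✓; Apr starts Tue (30d); May starts Thu (31d); Jun starts Sun (30d) ✓; Jul starts Tue (31d); Aug starts Fri (31d); Sep starts Mon (30d) ✓; Oct starts Wed (31d); Nov starts Sat (30d); Dec starts Mon (31d) ✓.
Five-Monday months: March, June, September, December → 4.

4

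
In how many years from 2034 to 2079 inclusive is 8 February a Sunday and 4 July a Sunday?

1

Check each year's weekday for 8 February and 4 July:
  2034: Wed/Tue  2035: Thu/Wed  2036: Fri/Fri  2037: Sun/Sat  2038: Mon/Sun  2039: Tue/Mon  2040: Wed/Wed  2041: Fri/Thu  2042: Sat/Fri  2043: Sun/Sat  2044: Mon/Mon  2045: Wed/Tue  2046: Thu/Wed  2047: Fri/Thu  …(18 more)…  2066: Mon/Sun  2067: Tue/Mon  2068: Wed/Wed  2069: Fri/Thu  2070: Sat/Fri  2071: Sun/Sat  2072: Mon/Mon  2073: Wed/Tue  2074: Thu/Wed  2075: Fri/Thu  2076: Sat/Sat  2077: Mon/Sun  2078: Tue/Mon  2079: Wed/Tue
Both conditions hold in: 2060 — 1.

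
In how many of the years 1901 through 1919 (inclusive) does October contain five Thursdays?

October has 31 days; it has five Thursdays when Thursday falls among the first (month-length − 28) days — i.e. when October 1 is one of Thursday/Wednesday/Tuesday.
October 1 by year: 1901:Tue✓ 1902:Wed✓ 1903:Thu✓ 1904:Sat 1905:Sun 1906:Mon 1907:Tue✓ 1908:Thu✓ 1909:Fri 1910:Sat 1911:Sun 1912:Tue✓ 1913:Wed✓ 1914:Thu✓ 1915:Fri 1916:Sun 1917:Mon 1918:Tue✓ 1919:Wed✓
Years with five Thursdays: 1901, 1902, 1903, 1907, 1908, 1912, 1913, 1914, 1918, 1919 → 10.

10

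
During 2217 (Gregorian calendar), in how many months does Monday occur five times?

4

A month of length L has five Mondays iff its first Monday is on day ≤ L−28 (so day 1–3 in a 31-day month, 1–2 in a 30-day month, day 1 in a leap February).
Checking each month of 2217: Jan starts Wed (31d); Feb starts Sat (28d); Mar starts Sat (31d) ✓; Apr starts Tue (30d); May starts Thu (31d); Jun starts Sun (30d) ✓; Jul starts Tue (31d); Aug starts Fri (31d); Sep starts Mon (30d) ✓; Oct starts Wed (31d); Nov starts Sat (30d); Dec starts Mon (31d) ✓.
Five-Monday months: March, June, September, December → 4.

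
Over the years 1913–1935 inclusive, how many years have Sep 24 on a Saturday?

Track Sep 24's weekday year by year (advancing +1, or +2 across a Feb 29):
  1913: Wed  1914: Thu (+1)  1915: Fri (+1)  1916: Sun (+2)  1917: Mon (+1)
  1918: Tue (+1)  1919: Wed (+1)  1920: Fri (+2)  1921: Sat (+1) ✓  1922: Sun (+1)
  1923: Mon (+1)  1924: Wed (+2)  1925: Thu (+1)  1926: Fri (+1)  1927: Sat (+1) ✓
  1928: Mon (+2)  1929: Tue (+1)  1930: Wed (+1)  1931: Thu (+1)  1932: Sat (+2) ✓
  1933: Sun (+1)  1934: Mon (+1)  1935: Tue (+1)
Saturday years: 1921, 1927, 1932 — 3 in total.

3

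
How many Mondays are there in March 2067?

4

March 2067 has 31 days and begins on Tuesday.
The first Monday is March 7.
Mondays fall on 7, 14, 21, 28 — that's 4.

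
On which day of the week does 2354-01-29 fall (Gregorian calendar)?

Friday

January 1, 2354 is a Friday.
January 29 is day 29 of the year, i.e. 28 days after Jan 1.
28 mod 7 = 0, so advance 0 weekdays from Friday: Friday.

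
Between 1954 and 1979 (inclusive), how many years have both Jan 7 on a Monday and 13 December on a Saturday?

0

Check each year's weekday for Jan 7 and 13 December:
  1954: Thu/Mon  1955: Fri/Tue  1956: Sat/Thu  1957: Mon/Fri  1958: Tue/Sat  1959: Wed/Sun  1960: Thu/Tue  1961: Sat/Wed  1962: Sun/Thu  1963: Mon/Fri  1964: Tue/Sun  1965: Thu/Mon  1966: Fri/Tue  1967: Sat/Wed  1968: Sun/Fri  1969: Tue/Sat  1970: Wed/Sun  1971: Thu/Mon  1972: Fri/Wed  1973: Sun/Thu  1974: Mon/Fri  1975: Tue/Sat  1976: Wed/Mon  1977: Fri/Tue  1978: Sat/Wed  1979: Sun/Thu
Both conditions hold in: no year — 0.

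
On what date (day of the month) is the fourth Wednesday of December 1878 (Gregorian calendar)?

December 1, 1878 is a Sunday, so the first Wednesday is the 4th.
The fourth Wednesday is 4 + 21 = 25.

25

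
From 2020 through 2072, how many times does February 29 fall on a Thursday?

Leap years in 2020–2072: 14 of them.
Feb 29 weekday advances by 5 (mod 7) from one leap year to the next four years later (or differs when a century non-leap intervenes).
Leap-day weekdays: 2020:Sat 2024:Thu✓ 2028:Tue 2032:Sun 2036:Fri 2040:Wed 2044:Mon 2048:Sat 2052:Thu✓ 2056:Tue 2060:Sun 2064:Fri 2068:Wed 2072:Mon
Thursday: 2024, 2052 → 2.

2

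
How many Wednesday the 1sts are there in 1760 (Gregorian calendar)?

Check the 1st of each month of 1760: Jan 1: Tue, Feb 1: Fri, Mar 1: Sat, Apr 1: Tue, May 1: Thu, Jun 1: Sun, Jul 1: Tue, Aug 1: Fri, Sep 1: Mon, Oct 1: Wed, Nov 1: Sat, Dec 1: Mon.
Wednesday occurs in October — 1 month.

1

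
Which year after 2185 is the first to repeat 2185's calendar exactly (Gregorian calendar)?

Two years share a calendar iff Jan 1 falls on the same weekday and both are leap or both are common. 2185: Jan 1 is Saturday, common year.
2186: Jan 1 Sunday, common
2187: Jan 1 Monday, common
2188: Jan 1 Tuesday, leap
2189: Jan 1 Thursday, common
2190: Jan 1 Friday, common
2191: Jan 1 Saturday, common
2191 matches on both conditions.

2191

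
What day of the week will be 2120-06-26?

Wednesday

January 1, 2120 is a Monday.
June 26 is day 178 of the year, i.e. 177 days after Jan 1.
177 mod 7 = 2, so advance 2 weekdays from Monday: Wednesday.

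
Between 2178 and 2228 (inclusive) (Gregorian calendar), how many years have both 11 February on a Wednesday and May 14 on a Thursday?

Check each year's weekday for 11 February and May 14:
  2178: Wed/Thu ✓  2179: Thu/Fri  2180: Fri/Sun  2181: Sun/Mon  2182: Mon/Tue  2183: Tue/Wed  2184: Wed/Fri  2185: Fri/Sat  2186: Sat/Sun  2187: Sun/Mon  2188: Mon/Wed  2189: Wed/Thu ✓  2190: Thu/Fri  2191: Fri/Sat  …(23 more)…  2215: Sat/Sun  2216: Sun/Tue  2217: Tue/Wed  2218: Wed/Thu ✓  2219: Thu/Fri  2220: Fri/Sun  2221: Sun/Mon  2222: Mon/Tue  2223: Tue/Wed  2224: Wed/Fri  2225: Fri/Sat  2226: Sat/Sun  2227: Sun/Mon  2228: Mon/Wed
Both conditions hold in: 2178, 2189, 2195, 2201, 2207, 2218 — 6.

6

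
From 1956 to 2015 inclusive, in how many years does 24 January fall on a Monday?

Track 24 January's weekday year by year (advancing +1, or +2 across a Feb 29):
  1956: Tue  1957: Thu (+2)  1958: Fri (+1)  1959: Sat (+1)  1960: Sun (+1)
  1961: Tue (+2)  1962: Wed (+1)  1963: Thu (+1)  1964: Fri (+1)  1965: Sun (+2)
  1966: Mon (+1) ✓  1967: Tue (+1)  1968: Wed (+1)  1969: Fri (+2)  … (32 more years) …
  2002: Thu (+1)  2003: Fri (+1)  2004: Sat (+1)  2005: Mon (+2) ✓  2006: Tue (+1)
  2007: Wed (+1)  2008: Thu (+1)  2009: Sat (+2)  2010: Sun (+1)  2011: Mon (+1) ✓
  2012: Tue (+1)  2013: Thu (+2)  2014: Fri (+1)  2015: Sat (+1)
Monday years: 1966, 1972, 1977, 1983, 1994, 2000, 2005, 2011 — 8 in total.

8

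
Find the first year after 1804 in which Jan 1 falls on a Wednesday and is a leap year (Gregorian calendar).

1812

Jan 1 advances by 2 weekdays after a leap year and by 1 after a common year.
1804: Jan 1 is Sunday (leap).
1805: Tuesday
1806: Wednesday
1807: Thursday
1808: Friday (leap)
1809: Sunday
1810: Monday
1811: Tuesday
1812: Wednesday (leap)
1812 begins on a Wednesday and is a leap year.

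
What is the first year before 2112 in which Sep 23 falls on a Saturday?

From one year to the next, a fixed date's weekday advances by 1, or by 2 when a Feb 29 lies between the two dates.
2112: September 23 is Friday.
2111: Wednesday (−2)
2110: Tuesday (−1)
2109: Monday (−1)
2108: Sunday (−1)
2107: Friday (−2)
2106: Thursday (−1)
2105: Wednesday (−1)
2104: Tuesday (−1)
2103: Sunday (−2)
2102: Saturday (−1)
Sep 23 falls on a Saturday in 2102.

2102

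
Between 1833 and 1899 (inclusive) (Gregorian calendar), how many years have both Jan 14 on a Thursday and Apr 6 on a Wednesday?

Check each year's weekday for Jan 14 and Apr 6:
  1833: Mon/Sat  1834: Tue/Sun  1835: Wed/Mon  1836: Thu/Wed ✓  1837: Sat/Thu  1838: Sun/Fri  1839: Mon/Sat  1840: Tue/Mon  1841: Thu/Tue  1842: Fri/Wed  1843: Sat/Thu  1844: Sun/Sat  1845: Tue/Sun  1846: Wed/Mon  …(39 more)…  1886: Thu/Tue  1887: Fri/Wed  1888: Sat/Fri  1889: Mon/Sat  1890: Tue/Sun  1891: Wed/Mon  1892: Thu/Wed ✓  1893: Sat/Thu  1894: Sun/Fri  1895: Mon/Sat  1896: Tue/Mon  1897: Thu/Tue  1898: Fri/Wed  1899: Sat/Thu
Both conditions hold in: 1836, 1864, 1892 — 3.

3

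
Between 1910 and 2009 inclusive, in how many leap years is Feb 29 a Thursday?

Leap years in 1910–2009: 25 of them.
Feb 29 weekday advances by 5 (mod 7) from one leap year to the next four years later (or differs when a century non-leap intervenes).
Leap-day weekdays: 1912:Thu✓ 1916:Tue 1920:Sun 1924:Fri 1928:Wed 1932:Mon 1936:Sat 1940:Thu✓ 1944:Tue 1948:Sun 1952:Fri 1956:Wed 1960:Mon 1964:Sat 1968:Thu✓ 1972:Tue 1976:Sun 1980:Fri 1984:Wed 1988:Mon 1992:Sat 1996:Thu✓ 2000:Tue 2004:Sun 2008:Fri
Thursday: 1912, 1940, 1968, 1996 → 4.

4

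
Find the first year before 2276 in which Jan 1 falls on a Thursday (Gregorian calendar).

2274

Jan 1 advances by 2 weekdays after a leap year and by 1 after a common year.
2276: Jan 1 is Saturday (leap).
2275: Friday
2274: Thursday
2274 begins on a Thursday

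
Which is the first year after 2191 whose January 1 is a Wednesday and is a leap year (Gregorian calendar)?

2212

Jan 1 advances by 2 weekdays after a leap year and by 1 after a common year.
2191: Jan 1 is Saturday.
2192: Sunday (leap)
2193: Tuesday
2194: Wednesday
2195: Thursday
2196: Friday (leap)
2197: Sunday
2198: Monday
2199: Tuesday
2200: Wednesday
2201: Thursday
2202: Friday
2203: Saturday
2204: Sunday (leap)
2205: Tuesday
2206: Wednesday
2207: Thursday
2208: Friday (leap)
2209: Sunday
2210: Monday
2211: Tuesday
2212: Wednesday (leap)
2212 begins on a Wednesday and is a leap year.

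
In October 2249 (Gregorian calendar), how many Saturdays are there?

4

October 2249 has 31 days and begins on Monday.
The first Saturday is October 6.
Saturdays fall on 6, 13, 20, 27 — that's 4.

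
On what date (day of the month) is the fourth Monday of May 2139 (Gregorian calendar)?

25

May 1, 2139 is a Friday, so the first Monday is the 4th.
The fourth Monday is 4 + 21 = 25.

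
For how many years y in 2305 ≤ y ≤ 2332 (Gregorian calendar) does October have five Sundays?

12

October has 31 days; it has five Sundays when Sunday falls among the first (month-length − 28) days — i.e. when October 1 is one of Sunday/Saturday/Friday.
October 1 by year: 2305:Sun✓ 2306:Mon 2307:Tue 2308:Thu 2309:Fri✓ 2310:Sat✓ 2311:Sun✓ 2312:Tue 2313:Wed 2314:Thu 2315:Fri✓ 2316:Sun✓ 2317:Mon 2318:Tue 2319:Wed 2320:Fri✓ 2321:Sat✓ 2322:Sun✓ 2323:Mon 2324:Wed 2325:Thu 2326:Fri✓ 2327:Sat✓ 2328:Mon 2329:Tue 2330:Wed 2331:Thu 2332:Sat✓
Years with five Sundays: 2305, 2309, 2310, 2311, 2315, 2316, 2320, 2321, 2322, 2326, 2327, 2332 → 12.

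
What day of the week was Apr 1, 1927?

Friday

January 1, 1927 is a Saturday.
April 1 is day 91 of the year, i.e. 90 days after Jan 1.
90 mod 7 = 6, so advance 6 weekdays from Saturday: Friday.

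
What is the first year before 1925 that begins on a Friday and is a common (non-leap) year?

1915

Jan 1 advances by 2 weekdays after a leap year and by 1 after a common year.
1925: Jan 1 is Thursday.
1924: Tuesday (leap)
1923: Monday
1922: Sunday
1921: Saturday
1920: Thursday (leap)
1919: Wednesday
1918: Tuesday
1917: Monday
1916: Saturday (leap)
1915: Friday
1915 begins on a Friday and is a common year.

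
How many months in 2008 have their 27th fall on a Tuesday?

1

Check the 27th of each month of 2008: Jan 27: Sun, Feb 27: Wed, Mar 27: Thu, Apr 27: Sun, May 27: Tue, Jun 27: Fri, Jul 27: Sun, Aug 27: Wed, Sep 27: Sat, Oct 27: Mon, Nov 27: Thu, Dec 27: Sat.
Tuesday occurs in May — 1 month.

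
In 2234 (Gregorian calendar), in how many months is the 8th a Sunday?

Check the 8th of each month of 2234: Jan 8: Wed, Feb 8: Sat, Mar 8: Sat, Apr 8: Tue, May 8: Thu, Jun 8: Sun, Jul 8: Tue, Aug 8: Fri, Sep 8: Mon, Oct 8: Wed, Nov 8: Sat, Dec 8: Mon.
Sunday occurs in June — 1 month.

1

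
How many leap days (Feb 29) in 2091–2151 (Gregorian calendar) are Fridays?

3

Leap years in 2091–2151: 14 of them.
Feb 29 weekday advances by 5 (mod 7) from one leap year to the next four years later (or differs when a century non-leap intervenes).
Leap-day weekdays: 2092:Fri✓ 2096:Wed 2104:Fri✓ 2108:Wed 2112:Mon 2116:Sat 2120:Thu 2124:Tue 2128:Sun 2132:Fri✓ 2136:Wed 2140:Mon 2144:Sat 2148:Thu
Friday: 2092, 2104, 2132 → 3.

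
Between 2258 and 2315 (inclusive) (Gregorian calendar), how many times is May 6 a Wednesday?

9

Track May 6's weekday year by year (advancing +1, or +2 across a Feb 29):
  2258: Thu  2259: Fri (+1)  2260: Sun (+2)  2261: Mon (+1)  2262: Tue (+1)
  2263: Wed (+1) ✓  2264: Fri (+2)  2265: Sat (+1)  2266: Sun (+1)  2267: Mon (+1)
  2268: Wed (+2) ✓  2269: Thu (+1)  2270: Fri (+1)  2271: Sat (+1)  … (30 more years) …
  2302: Tue (+1)  2303: Wed (+1) ✓  2304: Fri (+2)  2305: Sat (+1)  2306: Sun (+1)
  2307: Mon (+1)  2308: Wed (+2) ✓  2309: Thu (+1)  2310: Fri (+1)  2311: Sat (+1)
  2312: Mon (+2)  2313: Tue (+1)  2314: Wed (+1) ✓  2315: Thu (+1)
Wednesday years: 2263, 2268, 2274, 2285, 2291, 2296, 2303, 2308, 2314 — 9 in total.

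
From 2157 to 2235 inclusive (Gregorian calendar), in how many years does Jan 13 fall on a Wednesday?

Track Jan 13's weekday year by year (advancing +1, or +2 across a Feb 29):
  2157: Thu  2158: Fri (+1)  2159: Sat (+1)  2160: Sun (+1)  2161: Tue (+2)
  2162: Wed (+1) ✓  2163: Thu (+1)  2164: Fri (+1)  2165: Sun (+2)  2166: Mon (+1)
  2167: Tue (+1)  2168: Wed (+1) ✓  2169: Fri (+2)  2170: Sat (+1)  … (51 more years) …
  2222: Sun (+1)  2223: Mon (+1)  2224: Tue (+1)  2225: Thu (+2)  2226: Fri (+1)
  2227: Sat (+1)  2228: Sun (+1)  2229: Tue (+2)  2230: Wed (+1) ✓  2231: Thu (+1)
  2232: Fri (+1)  2233: Sun (+2)  2234: Mon (+1)  2235: Tue (+1)
Wednesday years: 2162, 2168, 2173, 2179, 2190, 2196, 2202, 2208, 2213, 2219, 2230 — 11 in total.

11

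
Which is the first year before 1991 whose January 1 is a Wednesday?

Jan 1 advances by 2 weekdays after a leap year and by 1 after a common year.
1991: Jan 1 is Tuesday.
1990: Monday
1989: Sunday
1988: Friday (leap)
1987: Thursday
1986: Wednesday
1986 begins on a Wednesday

1986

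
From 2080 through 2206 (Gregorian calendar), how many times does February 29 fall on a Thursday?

4

Leap years in 2080–2206: 30 of them.
Feb 29 weekday advances by 5 (mod 7) from one leap year to the next four years later (or differs when a century non-leap intervenes).
Leap-day weekdays: 2080:Thu✓ 2084:Tue 2088:Sun 2092:Fri 2096:Wed 2104:Fri 2108:Wed 2112:Mon 2116:Sat 2120:Thu✓ 2124:Tue 2128:Sun 2132:Fri …(4 more)… 2152:Tue 2156:Sun 2160:Fri 2164:Wed 2168:Mon 2172:Sat 2176:Thu✓ 2180:Tue 2184:Sun 2188:Fri 2192:Wed 2196:Mon 2204:Wed
Thursday: 2080, 2120, 2148, 2176 → 4.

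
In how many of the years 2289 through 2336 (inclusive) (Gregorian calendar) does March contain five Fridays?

22

March has 31 days; it has five Fridays when Friday falls among the first (month-length − 28) days — i.e. when March 1 is one of Friday/Thursday/Wednesday.
March 1 by year: 2289:Fri✓ 2290:Sat 2291:Sun 2292:Tue 2293:Wed✓ 2294:Thu✓ 2295:Fri✓ 2296:Sun 2297:Mon 2298:Tue 2299:Wed✓ 2300:Thu✓ 2301:Fri✓ 2302:Sat 2303:Sun …(18 more)… 2322:Wed✓ 2323:Thu✓ 2324:Sat 2325:Sun 2326:Mon 2327:Tue 2328:Thu✓ 2329:Fri✓ 2330:Sat 2331:Sun 2332:Tue 2333:Wed✓ 2334:Thu✓ 2335:Fri✓ 2336:Sun
Years with five Fridays: 2289, 2293, 2294, 2295, 2299, 2300, 2301, 2305, 2306, 2307, 2311, 2312, 2316, 2317, 2318, 2322, 2323, 2328, 2329, 2333, 2334, 2335 → 22.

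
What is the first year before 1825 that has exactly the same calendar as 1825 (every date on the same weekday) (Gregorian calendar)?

Two years share a calendar iff Jan 1 falls on the same weekday and both are leap or both are common. 1825: Jan 1 is Saturday, common year.
1824: Jan 1 Thursday, leap
1823: Jan 1 Wednesday, common
1822: Jan 1 Tuesday, common
1821: Jan 1 Monday, common
1820: Jan 1 Saturday, leap
1819: Jan 1 Friday, common
1818: Jan 1 Thursday, common
1817: Jan 1 Wednesday, common
1816: Jan 1 Monday, leap
1815: Jan 1 Sunday, common
1814: Jan 1 Saturday, common
1814 matches on both conditions.

1814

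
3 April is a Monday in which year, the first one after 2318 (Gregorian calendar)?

2322

From one year to the next, a fixed date's weekday advances by 1, or by 2 when a Feb 29 lies between the two dates.
2318: April 3 is Wednesday.
2319: Thursday (+1)
2320: Saturday (+2)
2321: Sunday (+1)
2322: Monday (+1)
3 April falls on a Monday in 2322.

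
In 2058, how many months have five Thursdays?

A month of length L has five Thursdays iff its first Thursday is on day ≤ L−28 (so day 1–3 in a 31-day month, 1–2 in a 30-day month, day 1 in a leap February).
Checking each month of 2058: Jan starts Tue (31d) ✓; Feb starts Fri (28d); Mar starts Fri (31d); Apr starts Mon (30d); May starts Wed (31d) ✓; Jun starts Sat (30d); Jul starts Mon (31d); Aug starts Thu (31d) ✓; Sep starts Sun (30d); Oct starts Tue (31d) ✓; Nov starts Fri (30d); Dec starts Sun (31d).
Five-Thursday months: January, May, August, October → 4.

4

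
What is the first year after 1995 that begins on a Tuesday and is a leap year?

Jan 1 advances by 2 weekdays after a leap year and by 1 after a common year.
1995: Jan 1 is Sunday.
1996: Monday (leap)
1997: Wednesday
1998: Thursday
1999: Friday
2000: Saturday (leap)
2001: Monday
2002: Tuesday
2003: Wednesday
2004: Thursday (leap)
2005: Saturday
2006: Sunday
2007: Monday
2008: Tuesday (leap)
2008 begins on a Tuesday and is a leap year.

2008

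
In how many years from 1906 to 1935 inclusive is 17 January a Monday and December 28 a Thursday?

1

Check each year's weekday for 17 January and December 28:
  1906: Wed/Fri  1907: Thu/Sat  1908: Fri/Mon  1909: Sun/Tue  1910: Mon/Wed  1911: Tue/Thu  1912: Wed/Sat  1913: Fri/Sun  1914: Sat/Mon  1915: Sun/Tue  1916: Mon/Thu ✓  1917: Wed/Fri  1918: Thu/Sat  1919: Fri/Sun  1920: Sat/Tue  1921: Mon/Wed  1922: Tue/Thu  1923: Wed/Fri  1924: Thu/Sun  1925: Sat/Mon  1926: Sun/Tue  1927: Mon/Wed  1928: Tue/Fri  1929: Thu/Sat  1930: Fri/Sun  1931: Sat/Mon  1932: Sun/Wed  1933: Tue/Thu  1934: Wed/Fri  1935: Thu/Sat
Both conditions hold in: 1916 — 1.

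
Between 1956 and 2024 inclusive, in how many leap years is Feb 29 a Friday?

Leap years in 1956–2024: 18 of them.
Feb 29 weekday advances by 5 (mod 7) from one leap year to the next four years later (or differs when a century non-leap intervenes).
Leap-day weekdays: 1956:Wed 1960:Mon 1964:Sat 1968:Thu 1972:Tue 1976:Sun 1980:Fri✓ 1984:Wed 1988:Mon 1992:Sat 1996:Thu 2000:Tue 2004:Sun 2008:Fri✓ 2012:Wed 2016:Mon 2020:Sat 2024:Thu
Friday: 1980, 2008 → 2.

2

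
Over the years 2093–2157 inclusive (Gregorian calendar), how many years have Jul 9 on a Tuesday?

Track Jul 9's weekday year by year (advancing +1, or +2 across a Feb 29):
  2093: Thu  2094: Fri (+1)  2095: Sat (+1)  2096: Mon (+2)  2097: Tue (+1) ✓
  2098: Wed (+1)  2099: Thu (+1)  2100: Fri (+1)  2101: Sat (+1)  2102: Sun (+1)
  2103: Mon (+1)  2104: Wed (+2)  2105: Thu (+1)  2106: Fri (+1)  … (37 more years) …
  2144: Thu (+2)  2145: Fri (+1)  2146: Sat (+1)  2147: Sun (+1)  2148: Tue (+2) ✓
  2149: Wed (+1)  2150: Thu (+1)  2151: Fri (+1)  2152: Sun (+2)  2153: Mon (+1)
  2154: Tue (+1) ✓  2155: Wed (+1)  2156: Fri (+2)  2157: Sat (+1)
Tuesday years: 2097, 2109, 2115, 2120, 2126, 2137, 2143, 2148, 2154 — 9 in total.

9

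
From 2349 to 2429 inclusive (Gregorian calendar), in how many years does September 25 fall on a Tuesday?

12

Track September 25's weekday year by year (advancing +1, or +2 across a Feb 29):
  2349: Sun  2350: Mon (+1)  2351: Tue (+1) ✓  2352: Thu (+2)  2353: Fri (+1)
  2354: Sat (+1)  2355: Sun (+1)  2356: Tue (+2) ✓  2357: Wed (+1)  2358: Thu (+1)
  2359: Fri (+1)  2360: Sun (+2)  2361: Mon (+1)  2362: Tue (+1) ✓  … (53 more years) …
  2416: Sun (+2)  2417: Mon (+1)  2418: Tue (+1) ✓  2419: Wed (+1)  2420: Fri (+2)
  2421: Sat (+1)  2422: Sun (+1)  2423: Mon (+1)  2424: Wed (+2)  2425: Thu (+1)
  2426: Fri (+1)  2427: Sat (+1)  2428: Mon (+2)  2429: Tue (+1) ✓
Tuesday years: 2351, 2356, 2362, 2373, 2379, 2384, 2390, 2401, 2407, 2412, 2418, 2429 — 12 in total.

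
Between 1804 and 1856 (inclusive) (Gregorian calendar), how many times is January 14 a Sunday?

8

Track January 14's weekday year by year (advancing +1, or +2 across a Feb 29):
  1804: Sat  1805: Mon (+2)  1806: Tue (+1)  1807: Wed (+1)  1808: Thu (+1)
  1809: Sat (+2)  1810: Sun (+1) ✓  1811: Mon (+1)  1812: Tue (+1)  1813: Thu (+2)
  1814: Fri (+1)  1815: Sat (+1)  1816: Sun (+1) ✓  1817: Tue (+2)  … (25 more years) …
  1843: Sat (+1)  1844: Sun (+1) ✓  1845: Tue (+2)  1846: Wed (+1)  1847: Thu (+1)
  1848: Fri (+1)  1849: Sun (+2) ✓  1850: Mon (+1)  1851: Tue (+1)  1852: Wed (+1)
  1853: Fri (+2)  1854: Sat (+1)  1855: Sun (+1) ✓  1856: Mon (+1)
Sunday years: 1810, 1816, 1821, 1827, 1838, 1844, 1849, 1855 — 8 in total.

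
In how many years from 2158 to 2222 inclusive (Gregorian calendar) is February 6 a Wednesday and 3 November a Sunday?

Check each year's weekday for February 6 and 3 November:
  2158: Mon/Fri  2159: Tue/Sat  2160: Wed/Mon  2161: Fri/Tue  2162: Sat/Wed  2163: Sun/Thu  2164: Mon/Sat  2165: Wed/Sun ✓  2166: Thu/Mon  2167: Fri/Tue  2168: Sat/Thu  2169: Mon/Fri  2170: Tue/Sat  2171: Wed/Sun ✓  …(37 more)…  2209: Mon/Fri  2210: Tue/Sat  2211: Wed/Sun ✓  2212: Thu/Tue  2213: Sat/Wed  2214: Sun/Thu  2215: Mon/Fri  2216: Tue/Sun  2217: Thu/Mon  2218: Fri/Tue  2219: Sat/Wed  2220: Sun/Fri  2221: Tue/Sat  2222: Wed/Sun ✓
Both conditions hold in: 2165, 2171, 2182, 2193, 2199, 2205, 2211, 2222 — 8.

8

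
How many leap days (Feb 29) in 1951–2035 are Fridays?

3

Leap years in 1951–2035: 21 of them.
Feb 29 weekday advances by 5 (mod 7) from one leap year to the next four years later (or differs when a century non-leap intervenes).
Leap-day weekdays: 1952:Fri✓ 1956:Wed 1960:Mon 1964:Sat 1968:Thu 1972:Tue 1976:Sun 1980:Fri✓ 1984:Wed 1988:Mon 1992:Sat 1996:Thu 2000:Tue 2004:Sun 2008:Fri✓ 2012:Wed 2016:Mon 2020:Sat 2024:Thu 2028:Tue 2032:Sun
Friday: 1952, 1980, 2008 → 3.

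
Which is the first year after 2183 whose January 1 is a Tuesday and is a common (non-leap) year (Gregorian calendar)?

2193

Jan 1 advances by 2 weekdays after a leap year and by 1 after a common year.
2183: Jan 1 is Wednesday.
2184: Thursday (leap)
2185: Saturday
2186: Sunday
2187: Monday
2188: Tuesday (leap)
2189: Thursday
2190: Friday
2191: Saturday
2192: Sunday (leap)
2193: Tuesday
2193 begins on a Tuesday and is a common year.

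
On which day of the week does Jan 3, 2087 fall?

Friday

January 1, 2087 is a Wednesday.
January 3 is day 3 of the year, i.e. 2 days after Jan 1.
2 mod 7 = 2, so advance 2 weekdays from Wednesday: Friday.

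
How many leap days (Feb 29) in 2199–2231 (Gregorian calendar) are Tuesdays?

Leap years in 2199–2231: 7 of them.
Feb 29 weekday advances by 5 (mod 7) from one leap year to the next four years later (or differs when a century non-leap intervenes).
Leap-day weekdays: 2204:Wed 2208:Mon 2212:Sat 2216:Thu 2220:Tue✓ 2224:Sun 2228:Fri
Tuesday: 2220 → 1.

1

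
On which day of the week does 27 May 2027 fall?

Thursday

January 1, 2027 is a Friday.
May 27 is day 147 of the year, i.e. 146 days after Jan 1.
146 mod 7 = 6, so advance 6 weekdays from Friday: Thursday.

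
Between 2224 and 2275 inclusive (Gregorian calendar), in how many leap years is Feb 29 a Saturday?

2

Leap years in 2224–2275: 13 of them.
Feb 29 weekday advances by 5 (mod 7) from one leap year to the next four years later (or differs when a century non-leap intervenes).
Leap-day weekdays: 2224:Sun 2228:Fri 2232:Wed 2236:Mon 2240:Sat✓ 2244:Thu 2248:Tue 2252:Sun 2256:Fri 2260:Wed 2264:Mon 2268:Sat✓ 2272:Thu
Saturday: 2240, 2268 → 2.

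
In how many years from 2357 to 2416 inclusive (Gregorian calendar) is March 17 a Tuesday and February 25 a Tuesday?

2

Check each year's weekday for March 17 and February 25:
  2357: Sun/Mon  2358: Mon/Tue  2359: Tue/Wed  2360: Thu/Thu  2361: Fri/Sat  2362: Sat/Sun  2363: Sun/Mon  2364: Tue/Tue ✓  2365: Wed/Thu  2366: Thu/Fri  2367: Fri/Sat  2368: Sun/Sun  2369: Mon/Tue  2370: Tue/Wed  …(32 more)…  2403: Mon/Tue  2404: Wed/Wed  2405: Thu/Fri  2406: Fri/Sat  2407: Sat/Sun  2408: Mon/Mon  2409: Tue/Wed  2410: Wed/Thu  2411: Thu/Fri  2412: Sat/Sat  2413: Sun/Mon  2414: Mon/Tue  2415: Tue/Wed  2416: Thu/Thu
Both conditions hold in: 2364, 2392 — 2.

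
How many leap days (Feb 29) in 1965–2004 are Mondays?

1

Leap years in 1965–2004: 10 of them.
Feb 29 weekday advances by 5 (mod 7) from one leap year to the next four years later (or differs when a century non-leap intervenes).
Leap-day weekdays: 1968:Thu 1972:Tue 1976:Sun 1980:Fri 1984:Wed 1988:Mon✓ 1992:Sat 1996:Thu 2000:Tue 2004:Sun
Monday: 1988 → 1.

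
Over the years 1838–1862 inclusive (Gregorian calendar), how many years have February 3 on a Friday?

Track February 3's weekday year by year (advancing +1, or +2 across a Feb 29):
  1838: Sat  1839: Sun (+1)  1840: Mon (+1)  1841: Wed (+2)  1842: Thu (+1)
  1843: Fri (+1) ✓  1844: Sat (+1)  1845: Mon (+2)  1846: Tue (+1)  1847: Wed (+1)
  1848: Thu (+1)  1849: Sat (+2)  1850: Sun (+1)  1851: Mon (+1)  1852: Tue (+1)
  1853: Thu (+2)  1854: Fri (+1) ✓  1855: Sat (+1)  1856: Sun (+1)  1857: Tue (+2)
  1858: Wed (+1)  1859: Thu (+1)  1860: Fri (+1) ✓  1861: Sun (+2)  1862: Mon (+1)
Friday years: 1843, 1854, 1860 — 3 in total.

3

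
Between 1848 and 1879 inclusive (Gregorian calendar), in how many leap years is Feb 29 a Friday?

Leap years in 1848–1879: 8 of them.
Feb 29 weekday advances by 5 (mod 7) from one leap year to the next four years later (or differs when a century non-leap intervenes).
Leap-day weekdays: 1848:Tue 1852:Sun 1856:Fri✓ 1860:Wed 1864:Mon 1868:Sat 1872:Thu 1876:Tue
Friday: 1856 → 1.

1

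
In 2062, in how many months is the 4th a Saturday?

Check the 4th of each month of 2062: Jan 4: Wed, Feb 4: Sat, Mar 4: Sat, Apr 4: Tue, May 4: Thu, Jun 4: Sun, Jul 4: Tue, Aug 4: Fri, Sep 4: Mon, Oct 4: Wed, Nov 4: Sat, Dec 4: Mon.
Saturday occurs in February, March, November — 3 months.

3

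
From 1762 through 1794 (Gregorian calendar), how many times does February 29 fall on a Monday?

1

Leap years in 1762–1794: 8 of them.
Feb 29 weekday advances by 5 (mod 7) from one leap year to the next four years later (or differs when a century non-leap intervenes).
Leap-day weekdays: 1764:Wed 1768:Mon✓ 1772:Sat 1776:Thu 1780:Tue 1784:Sun 1788:Fri 1792:Wed
Monday: 1768 → 1.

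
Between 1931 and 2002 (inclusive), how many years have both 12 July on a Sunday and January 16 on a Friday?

8

Check each year's weekday for 12 July and January 16:
  1931: Sun/Fri ✓  1932: Tue/Sat  1933: Wed/Mon  1934: Thu/Tue  1935: Fri/Wed  1936: Sun/Thu  1937: Mon/Sat  1938: Tue/Sun  1939: Wed/Mon  1940: Fri/Tue  1941: Sat/Thu  1942: Sun/Fri ✓  1943: Mon/Sat  1944: Wed/Sun  …(44 more)…  1989: Wed/Mon  1990: Thu/Tue  1991: Fri/Wed  1992: Sun/Thu  1993: Mon/Sat  1994: Tue/Sun  1995: Wed/Mon  1996: Fri/Tue  1997: Sat/Thu  1998: Sun/Fri ✓  1999: Mon/Sat  2000: Wed/Sun  2001: Thu/Tue  2002: Fri/Wed
Both conditions hold in: 1931, 1942, 1953, 1959, 1970, 1981, 1987, 1998 — 8.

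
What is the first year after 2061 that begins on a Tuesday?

2064

Jan 1 advances by 2 weekdays after a leap year and by 1 after a common year.
2061: Jan 1 is Saturday.
2062: Sunday
2063: Monday
2064: Tuesday (leap)
2064 begins on a Tuesday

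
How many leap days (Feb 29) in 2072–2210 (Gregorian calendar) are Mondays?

Leap years in 2072–2210: 33 of them.
Feb 29 weekday advances by 5 (mod 7) from one leap year to the next four years later (or differs when a century non-leap intervenes).
Leap-day weekdays: 2072:Mon✓ 2076:Sat 2080:Thu 2084:Tue 2088:Sun 2092:Fri 2096:Wed 2104:Fri 2108:Wed 2112:Mon✓ 2116:Sat 2120:Thu 2124:Tue …(7 more)… 2156:Sun 2160:Fri 2164:Wed 2168:Mon✓ 2172:Sat 2176:Thu 2180:Tue 2184:Sun 2188:Fri 2192:Wed 2196:Mon✓ 2204:Wed 2208:Mon✓
Monday: 2072, 2112, 2140, 2168, 2196, 2208 → 6.

6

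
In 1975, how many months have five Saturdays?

4

A month of length L has five Saturdays iff its first Saturday is on day ≤ L−28 (so day 1–3 in a 31-day month, 1–2 in a 30-day month, day 1 in a leap February).
Checking each month of 1975: Jan starts Wed (31d); Feb starts Sat (28d); Mar starts Sat (31d) ✓; Apr starts Tue (30d); May starts Thu (31d) ✓; Jun starts Sun (30d); Jul starts Tue (31d); Aug starts Fri (31d) ✓; Sep starts Mon (30d); Oct starts Wed (31d); Nov starts Sat (30d) ✓; Dec starts Mon (31d).
Five-Saturday months: March, May, August, November → 4.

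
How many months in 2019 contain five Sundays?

4

A month of length L has five Sundays iff its first Sunday is on day ≤ L−28 (so day 1–3 in a 31-day month, 1–2 in a 30-day month, day 1 in a leap February).
Checking each month of 2019: Jan starts Tue (31d); Feb starts Fri (28d); Mar starts Fri (31d) ✓; Apr starts Mon (30d); May starts Wed (31d); Jun starts Sat (30d) ✓; Jul starts Mon (31d); Aug starts Thu (31d); Sep starts Sun (30d) ✓; Oct starts Tue (31d); Nov starts Fri (30d); Dec starts Sun (31d) ✓.
Five-Sunday months: March, June, September, December → 4.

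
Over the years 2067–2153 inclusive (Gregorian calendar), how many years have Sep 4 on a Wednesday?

Track Sep 4's weekday year by year (advancing +1, or +2 across a Feb 29):
  2067: Sun  2068: Tue (+2)  2069: Wed (+1) ✓  2070: Thu (+1)  2071: Fri (+1)
  2072: Sun (+2)  2073: Mon (+1)  2074: Tue (+1)  2075: Wed (+1) ✓  2076: Fri (+2)
  2077: Sat (+1)  2078: Sun (+1)  2079: Mon (+1)  2080: Wed (+2) ✓  … (59 more years) …
  2140: Sun (+2)  2141: Mon (+1)  2142: Tue (+1)  2143: Wed (+1) ✓  2144: Fri (+2)
  2145: Sat (+1)  2146: Sun (+1)  2147: Mon (+1)  2148: Wed (+2) ✓  2149: Thu (+1)
  2150: Fri (+1)  2151: Sat (+1)  2152: Mon (+2)  2153: Tue (+1)
Wednesday years: 2069, 2075, 2080, 2086, 2097, 2109, 2115, 2120, 2126, 2137, 2143, 2148 — 12 in total.

12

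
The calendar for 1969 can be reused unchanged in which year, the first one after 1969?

Two years share a calendar iff Jan 1 falls on the same weekday and both are leap or both are common. 1969: Jan 1 is Wednesday, common year.
1970: Jan 1 Thursday, common
1971: Jan 1 Friday, common
1972: Jan 1 Saturday, leap
1973: Jan 1 Monday, common
1974: Jan 1 Tuesday, common
1975: Jan 1 Wednesday, common
1975 matches on both conditions.

1975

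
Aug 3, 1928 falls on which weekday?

January 1, 1928 is a Sunday.
August 3 is day 216 of the year, i.e. 215 days after Jan 1.
215 mod 7 = 5, so advance 5 weekdays from Sunday: Friday.

Friday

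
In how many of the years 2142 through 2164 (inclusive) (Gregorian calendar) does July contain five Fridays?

10

July has 31 days; it has five Fridays when Friday falls among the first (month-length − 28) days — i.e. when July 1 is one of Friday/Thursday/Wednesday.
July 1 by year: 2142:Sun 2143:Mon 2144:Wed✓ 2145:Thu✓ 2146:Fri✓ 2147:Sat 2148:Mon 2149:Tue 2150:Wed✓ 2151:Thu✓ 2152:Sat 2153:Sun 2154:Mon 2155:Tue 2156:Thu✓ 2157:Fri✓ 2158:Sat 2159:Sun 2160:Tue 2161:Wed✓ 2162:Thu✓ 2163:Fri✓ 2164:Sun
Years with five Fridays: 2144, 2145, 2146, 2150, 2151, 2156, 2157, 2161, 2162, 2163 → 10.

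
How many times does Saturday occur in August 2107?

4

August 2107 has 31 days and begins on Monday.
The first Saturday is August 6.
Saturdays fall on 6, 13, 20, 27 — that's 4.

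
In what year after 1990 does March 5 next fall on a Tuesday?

From one year to the next, a fixed date's weekday advances by 1, or by 2 when a Feb 29 lies between the two dates.
1990: March 5 is Monday.
1991: Tuesday (+1)
March 5 falls on a Tuesday in 1991.

1991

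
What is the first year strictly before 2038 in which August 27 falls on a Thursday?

From one year to the next, a fixed date's weekday advances by 1, or by 2 when a Feb 29 lies between the two dates.
2038: August 27 is Friday.
2037: Thursday (−1)
August 27 falls on a Thursday in 2037.

2037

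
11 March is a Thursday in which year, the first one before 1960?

From one year to the next, a fixed date's weekday advances by 1, or by 2 when a Feb 29 lies between the two dates.
1960: March 11 is Friday.
1959: Wednesday (−2)
1958: Tuesday (−1)
1957: Monday (−1)
1956: Sunday (−1)
1955: Friday (−2)
1954: Thursday (−1)
11 March falls on a Thursday in 1954.

1954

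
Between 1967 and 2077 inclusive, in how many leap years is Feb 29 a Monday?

4

Leap years in 1967–2077: 28 of them.
Feb 29 weekday advances by 5 (mod 7) from one leap year to the next four years later (or differs when a century non-leap intervenes).
Leap-day weekdays: 1968:Thu 1972:Tue 1976:Sun 1980:Fri 1984:Wed 1988:Mon✓ 1992:Sat 1996:Thu 2000:Tue 2004:Sun 2008:Fri 2012:Wed 2016:Mon✓ 2020:Sat 2024:Thu 2028:Tue 2032:Sun 2036:Fri 2040:Wed 2044:Mon✓ 2048:Sat 2052:Thu 2056:Tue 2060:Sun 2064:Fri 2068:Wed 2072:Mon✓ 2076:Sat
Monday: 1988, 2016, 2044, 2072 → 4.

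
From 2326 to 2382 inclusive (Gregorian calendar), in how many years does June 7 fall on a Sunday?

8

Track June 7's weekday year by year (advancing +1, or +2 across a Feb 29):
  2326: Mon  2327: Tue (+1)  2328: Thu (+2)  2329: Fri (+1)  2330: Sat (+1)
  2331: Sun (+1) ✓  2332: Tue (+2)  2333: Wed (+1)  2334: Thu (+1)  2335: Fri (+1)
  2336: Sun (+2) ✓  2337: Mon (+1)  2338: Tue (+1)  2339: Wed (+1)  … (29 more years) …
  2369: Sat (+1)  2370: Sun (+1) ✓  2371: Mon (+1)  2372: Wed (+2)  2373: Thu (+1)
  2374: Fri (+1)  2375: Sat (+1)  2376: Mon (+2)  2377: Tue (+1)  2378: Wed (+1)
  2379: Thu (+1)  2380: Sat (+2)  2381: Sun (+1) ✓  2382: Mon (+1)
Sunday years: 2331, 2336, 2342, 2353, 2359, 2364, 2370, 2381 — 8 in total.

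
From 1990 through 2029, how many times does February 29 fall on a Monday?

Leap years in 1990–2029: 10 of them.
Feb 29 weekday advances by 5 (mod 7) from one leap year to the next four years later (or differs when a century non-leap intervenes).
Leap-day weekdays: 1992:Sat 1996:Thu 2000:Tue 2004:Sun 2008:Fri 2012:Wed 2016:Mon✓ 2020:Sat 2024:Thu 2028:Tue
Monday: 2016 → 1.

1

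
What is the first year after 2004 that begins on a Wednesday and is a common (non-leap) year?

Jan 1 advances by 2 weekdays after a leap year and by 1 after a common year.
2004: Jan 1 is Thursday (leap).
2005: Saturday
2006: Sunday
2007: Monday
2008: Tuesday (leap)
2009: Thursday
2010: Friday
2011: Saturday
2012: Sunday (leap)
2013: Tuesday
2014: Wednesday
2014 begins on a Wednesday and is a common year.

2014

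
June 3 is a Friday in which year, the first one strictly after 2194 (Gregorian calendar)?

2196

From one year to the next, a fixed date's weekday advances by 1, or by 2 when a Feb 29 lies between the two dates.
2194: June 3 is Tuesday.
2195: Wednesday (+1)
2196: Friday (+2)
June 3 falls on a Friday in 2196.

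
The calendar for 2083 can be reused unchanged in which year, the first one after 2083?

2094

Two years share a calendar iff Jan 1 falls on the same weekday and both are leap or both are common. 2083: Jan 1 is Friday, common year.
2084: Jan 1 Saturday, leap
2085: Jan 1 Monday, common
2086: Jan 1 Tuesday, common
2087: Jan 1 Wednesday, common
2088: Jan 1 Thursday, leap
2089: Jan 1 Saturday, common
2090: Jan 1 Sunday, common
2091: Jan 1 Monday, common
2092: Jan 1 Tuesday, leap
2093: Jan 1 Thursday, common
2094: Jan 1 Friday, common
2094 matches on both conditions.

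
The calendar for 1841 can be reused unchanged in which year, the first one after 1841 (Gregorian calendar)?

1847

Two years share a calendar iff Jan 1 falls on the same weekday and both are leap or both are common. 1841: Jan 1 is Friday, common year.
1842: Jan 1 Saturday, common
1843: Jan 1 Sunday, common
1844: Jan 1 Monday, leap
1845: Jan 1 Wednesday, common
1846: Jan 1 Thursday, common
1847: Jan 1 Friday, common
1847 matches on both conditions.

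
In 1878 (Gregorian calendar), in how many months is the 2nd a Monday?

Check the 2nd of each month of 1878: Jan 2: Wed, Feb 2: Sat, Mar 2: Sat, Apr 2: Tue, May 2: Thu, Jun 2: Sun, Jul 2: Tue, Aug 2: Fri, Sep 2: Mon, Oct 2: Wed, Nov 2: Sat, Dec 2: Mon.
Monday occurs in September, December — 2 months.

2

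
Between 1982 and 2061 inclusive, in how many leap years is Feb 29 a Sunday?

3

Leap years in 1982–2061: 20 of them.
Feb 29 weekday advances by 5 (mod 7) from one leap year to the next four years later (or differs when a century non-leap intervenes).
Leap-day weekdays: 1984:Wed 1988:Mon 1992:Sat 1996:Thu 2000:Tue 2004:Sun✓ 2008:Fri 2012:Wed 2016:Mon 2020:Sat 2024:Thu 2028:Tue 2032:Sun✓ 2036:Fri 2040:Wed 2044:Mon 2048:Sat 2052:Thu 2056:Tue 2060:Sun✓
Sunday: 2004, 2032, 2060 → 3.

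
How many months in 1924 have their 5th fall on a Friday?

Check the 5th of each month of 1924: Jan 5: Sat, Feb 5: Tue, Mar 5: Wed, Apr 5: Sat, May 5: Mon, Jun 5: Thu, Jul 5: Sat, Aug 5: Tue, Sep 5: Fri, Oct 5: Sun, Nov 5: Wed, Dec 5: Fri.
Friday occurs in September, December — 2 months.

2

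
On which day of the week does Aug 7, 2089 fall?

Sunday

January 1, 2089 is a Saturday.
August 7 is day 219 of the year, i.e. 218 days after Jan 1.
218 mod 7 = 1, so advance 1 weekday from Saturday: Sunday.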